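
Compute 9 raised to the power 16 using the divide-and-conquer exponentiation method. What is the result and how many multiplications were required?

Computing 9^16 by squaring (build up from 9^1; each line after the first costs one multiplication):

9^1 = 9
9^2 = (9^1)^2 = 9^2 = 81
9^4 = (9^2)^2 = 81^2 = 6561
9^8 = (9^4)^2 = 6561^2 = 43046721
9^16 = (9^8)^2 = 43046721^2 = 1853020188851841

Result: 1853020188851841
Multiplications needed: 4 (4 lines after 9^1)

9^16 = 1853020188851841. Using exponentiation by squaring, this requires 4 multiplications. The key idea: if the exponent is even, square the half-power; if odd, multiply by the base once.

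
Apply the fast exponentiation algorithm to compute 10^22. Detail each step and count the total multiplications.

Computing 10^22 by squaring (build up from 10^1; each line after the first costs one multiplication):

10^1 = 10
10^2 = (10^1)^2 = 10^2 = 100
10^4 = (10^2)^2 = 100^2 = 10000
10^5 = 10 * 10^4 = 10 * 10000 = 100000
10^10 = (10^5)^2 = 100000^2 = 10000000000
10^11 = 10 * 10^10 = 10 * 10000000000 = 100000000000
10^22 = (10^11)^2 = 100000000000^2 = 10000000000000000000000

Result: 10000000000000000000000
Multiplications needed: 6 (6 lines after 10^1)

10^22 = 10000000000000000000000. Using exponentiation by squaring, this requires 6 multiplications. The key idea: if the exponent is even, square the half-power; if odd, multiply by the base once.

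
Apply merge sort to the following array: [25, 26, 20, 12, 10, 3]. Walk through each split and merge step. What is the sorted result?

Merge sort trace:

Split: [25, 26, 20, 12, 10, 3] -> [25, 26, 20] and [12, 10, 3]
  Split: [25, 26, 20] -> [25] and [26, 20]
    Split: [26, 20] -> [26] and [20]
    Merge: [26] + [20] -> [20, 26]
  Merge: [25] + [20, 26] -> [20, 25, 26]
  Split: [12, 10, 3] -> [12] and [10, 3]
    Split: [10, 3] -> [10] and [3]
    Merge: [10] + [3] -> [3, 10]
  Merge: [12] + [3, 10] -> [3, 10, 12]
Merge: [20, 25, 26] + [3, 10, 12] -> [3, 10, 12, 20, 25, 26]

Final sorted array: [3, 10, 12, 20, 25, 26]

The merge sort proceeds by recursively splitting the array and merging sorted halves.
After all merges, the sorted array is [3, 10, 12, 20, 25, 26].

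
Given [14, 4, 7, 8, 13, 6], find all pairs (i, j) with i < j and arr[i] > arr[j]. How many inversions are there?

Finding inversions in [14, 4, 7, 8, 13, 6]:

(0, 1): arr[0]=14 > arr[1]=4
(0, 2): arr[0]=14 > arr[2]=7
(0, 3): arr[0]=14 > arr[3]=8
(0, 4): arr[0]=14 > arr[4]=13
(0, 5): arr[0]=14 > arr[5]=6
(2, 5): arr[2]=7 > arr[5]=6
(3, 5): arr[3]=8 > arr[5]=6
(4, 5): arr[4]=13 > arr[5]=6

Total inversions: 8

The array has 8 inversion(s): (0,1), (0,2), (0,3), (0,4), (0,5), (2,5), (3,5), (4,5). Each pair (i,j) satisfies i < j and arr[i] > arr[j].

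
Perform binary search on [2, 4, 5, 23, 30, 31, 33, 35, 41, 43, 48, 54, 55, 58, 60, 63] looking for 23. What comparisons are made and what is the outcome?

Binary search for 23 in [2, 4, 5, 23, 30, 31, 33, 35, 41, 43, 48, 54, 55, 58, 60, 63]:

lo=0, hi=15, mid=7, arr[mid]=35 -> 35 > 23, search left half
lo=0, hi=6, mid=3, arr[mid]=23 -> Found target at index 3!

Binary search finds 23 at index 3 after 2 comparisons. The search repeatedly halves the search space by comparing with the middle element.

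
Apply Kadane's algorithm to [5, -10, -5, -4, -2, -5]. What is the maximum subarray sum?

Using Kadane's algorithm on [5, -10, -5, -4, -2, -5]:

Scanning through the array:
Position 1 (value -10): max_ending_here = -5, max_so_far = 5
Position 2 (value -5): max_ending_here = -5, max_so_far = 5
Position 3 (value -4): max_ending_here = -4, max_so_far = 5
Position 4 (value -2): max_ending_here = -2, max_so_far = 5
Position 5 (value -5): max_ending_here = -5, max_so_far = 5

Maximum subarray: [5]
Maximum sum: 5

The maximum subarray is [5] with sum 5. This subarray runs from index 0 to index 0.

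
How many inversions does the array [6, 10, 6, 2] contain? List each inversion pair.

Finding inversions in [6, 10, 6, 2]:

(0, 3): arr[0]=6 > arr[3]=2
(1, 2): arr[1]=10 > arr[2]=6
(1, 3): arr[1]=10 > arr[3]=2
(2, 3): arr[2]=6 > arr[3]=2

Total inversions: 4

The array has 4 inversion(s): (0,3), (1,2), (1,3), (2,3). Each pair (i,j) satisfies i < j and arr[i] > arr[j].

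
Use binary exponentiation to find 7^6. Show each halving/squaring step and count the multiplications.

Computing 7^6 by squaring (build up from 7^1; each line after the first costs one multiplication):

7^1 = 7
7^2 = (7^1)^2 = 7^2 = 49
7^3 = 7 * 7^2 = 7 * 49 = 343
7^6 = (7^3)^2 = 343^2 = 117649

Result: 117649
Multiplications needed: 3 (3 lines after 7^1)

7^6 = 117649. Using exponentiation by squaring, this requires 3 multiplications. The key idea: if the exponent is even, square the half-power; if odd, multiply by the base once.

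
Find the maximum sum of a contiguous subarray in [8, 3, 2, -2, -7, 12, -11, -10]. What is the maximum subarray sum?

Using Kadane's algorithm on [8, 3, 2, -2, -7, 12, -11, -10]:

Scanning through the array:
Position 1 (value 3): max_ending_here = 11, max_so_far = 11
Position 2 (value 2): max_ending_here = 13, max_so_far = 13
Position 3 (value -2): max_ending_here = 11, max_so_far = 13
Position 4 (value -7): max_ending_here = 4, max_so_far = 13
Position 5 (value 12): max_ending_here = 16, max_so_far = 16
Position 6 (value -11): max_ending_here = 5, max_so_far = 16
Position 7 (value -10): max_ending_here = -5, max_so_far = 16

Maximum subarray: [8, 3, 2, -2, -7, 12]
Maximum sum: 16

The maximum subarray is [8, 3, 2, -2, -7, 12] with sum 16. This subarray runs from index 0 to index 5.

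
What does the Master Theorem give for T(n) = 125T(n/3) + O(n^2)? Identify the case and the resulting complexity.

Master Theorem for T(n) = 125T(n/3) + O(n^2):

a = 125, b = 3, c = 2
log_b(a) = log_3(125) = 4.3949

Case 1: c = 2 < log_3(125) = 4.3949
T(n) = O(n^(log_3 125))

For T(n) = 125T(n/3) + O(n^2): log_3(125) = 4.3949. This is Case 1 of the Master Theorem (c < log_b(a), work dominated by leaves), giving O(n^(log_3 125)).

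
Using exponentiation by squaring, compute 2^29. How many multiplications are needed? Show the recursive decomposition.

Computing 2^29 by squaring (build up from 2^1; each line after the first costs one multiplication):

2^1 = 2
2^2 = (2^1)^2 = 2^2 = 4
2^3 = 2 * 2^2 = 2 * 4 = 8
2^6 = (2^3)^2 = 8^2 = 64
2^7 = 2 * 2^6 = 2 * 64 = 128
2^14 = (2^7)^2 = 128^2 = 16384
2^28 = (2^14)^2 = 16384^2 = 268435456
2^29 = 2 * 2^28 = 2 * 268435456 = 536870912

Result: 536870912
Multiplications needed: 7 (7 lines after 2^1)

2^29 = 536870912. Using exponentiation by squaring, this requires 7 multiplications. The key idea: if the exponent is even, square the half-power; if odd, multiply by the base once.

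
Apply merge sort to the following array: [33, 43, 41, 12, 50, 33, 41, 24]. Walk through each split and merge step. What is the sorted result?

Merge sort trace:

Split: [33, 43, 41, 12, 50, 33, 41, 24] -> [33, 43, 41, 12] and [50, 33, 41, 24]
  Split: [33, 43, 41, 12] -> [33, 43] and [41, 12]
    Split: [33, 43] -> [33] and [43]
    Merge: [33] + [43] -> [33, 43]
    Split: [41, 12] -> [41] and [12]
    Merge: [41] + [12] -> [12, 41]
  Merge: [33, 43] + [12, 41] -> [12, 33, 41, 43]
  Split: [50, 33, 41, 24] -> [50, 33] and [41, 24]
    Split: [50, 33] -> [50] and [33]
    Merge: [50] + [33] -> [33, 50]
    Split: [41, 24] -> [41] and [24]
    Merge: [41] + [24] -> [24, 41]
  Merge: [33, 50] + [24, 41] -> [24, 33, 41, 50]
Merge: [12, 33, 41, 43] + [24, 33, 41, 50] -> [12, 24, 33, 33, 41, 41, 43, 50]

Final sorted array: [12, 24, 33, 33, 41, 41, 43, 50]

The merge sort proceeds by recursively splitting the array and merging sorted halves.
After all merges, the sorted array is [12, 24, 33, 33, 41, 41, 43, 50].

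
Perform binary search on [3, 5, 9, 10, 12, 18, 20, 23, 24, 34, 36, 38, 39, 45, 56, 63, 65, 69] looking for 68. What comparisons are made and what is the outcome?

Binary search for 68 in [3, 5, 9, 10, 12, 18, 20, 23, 24, 34, 36, 38, 39, 45, 56, 63, 65, 69]:

lo=0, hi=17, mid=8, arr[mid]=24 -> 24 < 68, search right half
lo=9, hi=17, mid=13, arr[mid]=45 -> 45 < 68, search right half
lo=14, hi=17, mid=15, arr[mid]=63 -> 63 < 68, search right half
lo=16, hi=17, mid=16, arr[mid]=65 -> 65 < 68, search right half
lo=17, hi=17, mid=17, arr[mid]=69 -> 69 > 68, search left half
lo=17 > hi=16, target 68 not found

Binary search determines that 68 is not in the array after 5 comparisons. The search space was exhausted without finding the target.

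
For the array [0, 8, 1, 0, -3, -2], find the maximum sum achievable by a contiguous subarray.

Using Kadane's algorithm on [0, 8, 1, 0, -3, -2]:

Scanning through the array:
Position 1 (value 8): max_ending_here = 8, max_so_far = 8
Position 2 (value 1): max_ending_here = 9, max_so_far = 9
Position 3 (value 0): max_ending_here = 9, max_so_far = 9
Position 4 (value -3): max_ending_here = 6, max_so_far = 9
Position 5 (value -2): max_ending_here = 4, max_so_far = 9

Maximum subarray: [0, 8, 1]
Maximum sum: 9

The maximum subarray is [0, 8, 1] with sum 9. This subarray runs from index 0 to index 2.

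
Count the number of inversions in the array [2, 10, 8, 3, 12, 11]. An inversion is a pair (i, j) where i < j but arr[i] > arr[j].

Finding inversions in [2, 10, 8, 3, 12, 11]:

(1, 2): arr[1]=10 > arr[2]=8
(1, 3): arr[1]=10 > arr[3]=3
(2, 3): arr[2]=8 > arr[3]=3
(4, 5): arr[4]=12 > arr[5]=11

Total inversions: 4

The array has 4 inversion(s): (1,2), (1,3), (2,3), (4,5). Each pair (i,j) satisfies i < j and arr[i] > arr[j].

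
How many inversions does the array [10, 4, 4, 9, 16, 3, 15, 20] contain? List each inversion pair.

Finding inversions in [10, 4, 4, 9, 16, 3, 15, 20]:

(0, 1): arr[0]=10 > arr[1]=4
(0, 2): arr[0]=10 > arr[2]=4
(0, 3): arr[0]=10 > arr[3]=9
(0, 5): arr[0]=10 > arr[5]=3
(1, 5): arr[1]=4 > arr[5]=3
(2, 5): arr[2]=4 > arr[5]=3
(3, 5): arr[3]=9 > arr[5]=3
(4, 5): arr[4]=16 > arr[5]=3
(4, 6): arr[4]=16 > arr[6]=15

Total inversions: 9

The array has 9 inversion(s): (0,1), (0,2), (0,3), (0,5), (1,5), (2,5), (3,5), (4,5), (4,6). Each pair (i,j) satisfies i < j and arr[i] > arr[j].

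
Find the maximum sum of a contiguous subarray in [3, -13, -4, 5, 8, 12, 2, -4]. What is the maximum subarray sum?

Using Kadane's algorithm on [3, -13, -4, 5, 8, 12, 2, -4]:

Scanning through the array:
Position 1 (value -13): max_ending_here = -10, max_so_far = 3
Position 2 (value -4): max_ending_here = -4, max_so_far = 3
Position 3 (value 5): max_ending_here = 5, max_so_far = 5
Position 4 (value 8): max_ending_here = 13, max_so_far = 13
Position 5 (value 12): max_ending_here = 25, max_so_far = 25
Position 6 (value 2): max_ending_here = 27, max_so_far = 27
Position 7 (value -4): max_ending_here = 23, max_so_far = 27

Maximum subarray: [5, 8, 12, 2]
Maximum sum: 27

The maximum subarray is [5, 8, 12, 2] with sum 27. This subarray runs from index 3 to index 6.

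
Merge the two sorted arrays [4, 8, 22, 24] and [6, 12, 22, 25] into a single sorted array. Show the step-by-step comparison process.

Merging process:

Compare 4 vs 6: take 4 from left. Merged: [4]
Compare 8 vs 6: take 6 from right. Merged: [4, 6]
Compare 8 vs 12: take 8 from left. Merged: [4, 6, 8]
Compare 22 vs 12: take 12 from right. Merged: [4, 6, 8, 12]
Compare 22 vs 22: take 22 from left. Merged: [4, 6, 8, 12, 22]
Compare 24 vs 22: take 22 from right. Merged: [4, 6, 8, 12, 22, 22]
Compare 24 vs 25: take 24 from left. Merged: [4, 6, 8, 12, 22, 22, 24]
Append remaining from right: [25]. Merged: [4, 6, 8, 12, 22, 22, 24, 25]

Final merged array: [4, 6, 8, 12, 22, 22, 24, 25]
Total comparisons: 7

The merged array is [4, 6, 8, 12, 22, 22, 24, 25], requiring 7 comparisons. The merge step runs in O(n) time where n is the total number of elements.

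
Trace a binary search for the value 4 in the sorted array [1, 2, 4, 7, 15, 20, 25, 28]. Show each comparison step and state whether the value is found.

Binary search for 4 in [1, 2, 4, 7, 15, 20, 25, 28]:

lo=0, hi=7, mid=3, arr[mid]=7 -> 7 > 4, search left half
lo=0, hi=2, mid=1, arr[mid]=2 -> 2 < 4, search right half
lo=2, hi=2, mid=2, arr[mid]=4 -> Found target at index 2!

Binary search finds 4 at index 2 after 3 comparisons. The search repeatedly halves the search space by comparing with the middle element.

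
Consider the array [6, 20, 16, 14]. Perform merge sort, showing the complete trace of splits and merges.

Merge sort trace:

Split: [6, 20, 16, 14] -> [6, 20] and [16, 14]
  Split: [6, 20] -> [6] and [20]
  Merge: [6] + [20] -> [6, 20]
  Split: [16, 14] -> [16] and [14]
  Merge: [16] + [14] -> [14, 16]
Merge: [6, 20] + [14, 16] -> [6, 14, 16, 20]

Final sorted array: [6, 14, 16, 20]

The merge sort proceeds by recursively splitting the array and merging sorted halves.
After all merges, the sorted array is [6, 14, 16, 20].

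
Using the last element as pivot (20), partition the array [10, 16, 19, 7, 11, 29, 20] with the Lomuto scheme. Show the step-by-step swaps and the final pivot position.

Lomuto partition with pivot = 20:

Initial array: [10, 16, 19, 7, 11, 29, 20]

arr[0]=10 <= 20: swap with position 0, array becomes [10, 16, 19, 7, 11, 29, 20]
arr[1]=16 <= 20: swap with position 1, array becomes [10, 16, 19, 7, 11, 29, 20]
arr[2]=19 <= 20: swap with position 2, array becomes [10, 16, 19, 7, 11, 29, 20]
arr[3]=7 <= 20: swap with position 3, array becomes [10, 16, 19, 7, 11, 29, 20]
arr[4]=11 <= 20: swap with position 4, array becomes [10, 16, 19, 7, 11, 29, 20]
arr[5]=29 > 20: no swap

Place pivot at position 5: [10, 16, 19, 7, 11, 20, 29]
Pivot position: 5

After partitioning with pivot 20, the array becomes [10, 16, 19, 7, 11, 20, 29]. The pivot is placed at index 5. All elements to the left of the pivot are <= 20, and all elements to the right are > 20.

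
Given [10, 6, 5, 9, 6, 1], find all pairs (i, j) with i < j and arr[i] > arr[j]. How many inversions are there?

Finding inversions in [10, 6, 5, 9, 6, 1]:

(0, 1): arr[0]=10 > arr[1]=6
(0, 2): arr[0]=10 > arr[2]=5
(0, 3): arr[0]=10 > arr[3]=9
(0, 4): arr[0]=10 > arr[4]=6
(0, 5): arr[0]=10 > arr[5]=1
(1, 2): arr[1]=6 > arr[2]=5
(1, 5): arr[1]=6 > arr[5]=1
(2, 5): arr[2]=5 > arr[5]=1
(3, 4): arr[3]=9 > arr[4]=6
(3, 5): arr[3]=9 > arr[5]=1
(4, 5): arr[4]=6 > arr[5]=1

Total inversions: 11

The array has 11 inversion(s): (0,1), (0,2), (0,3), (0,4), (0,5), (1,2), (1,5), (2,5), (3,4), (3,5), (4,5). Each pair (i,j) satisfies i < j and arr[i] > arr[j].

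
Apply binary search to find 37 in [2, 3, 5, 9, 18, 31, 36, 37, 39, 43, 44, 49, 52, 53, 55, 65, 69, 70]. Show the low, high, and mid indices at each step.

Binary search for 37 in [2, 3, 5, 9, 18, 31, 36, 37, 39, 43, 44, 49, 52, 53, 55, 65, 69, 70]:

lo=0, hi=17, mid=8, arr[mid]=39 -> 39 > 37, search left half
lo=0, hi=7, mid=3, arr[mid]=9 -> 9 < 37, search right half
lo=4, hi=7, mid=5, arr[mid]=31 -> 31 < 37, search right half
lo=6, hi=7, mid=6, arr[mid]=36 -> 36 < 37, search right half
lo=7, hi=7, mid=7, arr[mid]=37 -> Found target at index 7!

Binary search finds 37 at index 7 after 5 comparisons. The search repeatedly halves the search space by comparing with the middle element.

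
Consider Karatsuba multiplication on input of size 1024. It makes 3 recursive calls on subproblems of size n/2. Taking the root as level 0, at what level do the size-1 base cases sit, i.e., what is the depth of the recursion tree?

For divide and conquer with division factor 2:

Problem sizes at each level:
Level 0: 1024
Level 1: 512
Level 2: 256
Level 3: 128
Level 4: 64
Level 5: 32
Level 6: 16
Level 7: 8
Level 8: 4
Level 9: 2
Level 10: 1

The root is level 0 and the size-1 base case is level 10 (the tree spans levels 0 through 10, i.e. 11 levels counting the root), so the depth is the number of divisions: log_2(1024) = 10

The recursion tree depth is log_2(1024) = 10. At each level, the problem size is divided by 2, so it takes 10 divisions to reduce to a base case of size 1. The algorithm makes 3 recursive calls at each level.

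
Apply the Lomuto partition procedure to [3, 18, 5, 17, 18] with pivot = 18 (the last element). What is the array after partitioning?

Lomuto partition with pivot = 18:

Initial array: [3, 18, 5, 17, 18]

arr[0]=3 <= 18: swap with position 0, array becomes [3, 18, 5, 17, 18]
arr[1]=18 <= 18: swap with position 1, array becomes [3, 18, 5, 17, 18]
arr[2]=5 <= 18: swap with position 2, array becomes [3, 18, 5, 17, 18]
arr[3]=17 <= 18: swap with position 3, array becomes [3, 18, 5, 17, 18]

Place pivot at position 4: [3, 18, 5, 17, 18]
Pivot position: 4

After partitioning with pivot 18, the array becomes [3, 18, 5, 17, 18]. The pivot is placed at index 4. All elements to the left of the pivot are <= 18, and all elements to the right are > 18.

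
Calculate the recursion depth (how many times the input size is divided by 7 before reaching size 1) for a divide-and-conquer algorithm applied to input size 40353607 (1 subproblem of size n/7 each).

For divide and conquer with division factor 7:

Problem sizes at each level:
Level 0: 40353607
Level 1: 5764801
Level 2: 823543
Level 3: 117649
Level 4: 16807
Level 5: 2401
Level 6: 343
Level 7: 49
Level 8: 7
Level 9: 1

The root is level 0 and the size-1 base case is level 9 (the tree spans levels 0 through 9, i.e. 10 levels counting the root), so the depth is the number of divisions: log_7(40353607) = 9

The recursion tree depth is log_7(40353607) = 9. At each level, the problem size is divided by 7, so it takes 9 divisions to reduce to a base case of size 1. The algorithm makes 1 recursive call at each level.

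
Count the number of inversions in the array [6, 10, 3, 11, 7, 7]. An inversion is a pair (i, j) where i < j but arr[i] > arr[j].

Finding inversions in [6, 10, 3, 11, 7, 7]:

(0, 2): arr[0]=6 > arr[2]=3
(1, 2): arr[1]=10 > arr[2]=3
(1, 4): arr[1]=10 > arr[4]=7
(1, 5): arr[1]=10 > arr[5]=7
(3, 4): arr[3]=11 > arr[4]=7
(3, 5): arr[3]=11 > arr[5]=7

Total inversions: 6

The array has 6 inversion(s): (0,2), (1,2), (1,4), (1,5), (3,4), (3,5). Each pair (i,j) satisfies i < j and arr[i] > arr[j].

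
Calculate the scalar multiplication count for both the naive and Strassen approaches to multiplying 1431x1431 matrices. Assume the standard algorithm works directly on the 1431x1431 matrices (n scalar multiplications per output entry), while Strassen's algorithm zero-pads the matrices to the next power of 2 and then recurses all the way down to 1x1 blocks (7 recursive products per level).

Matrix multiplication for 1431x1431 matrices:

Strassen's algorithm requires power-of-2 dimensions. Pad 1431x1431 to 2048x2048 (next power of 2).

Standard algorithm: 1431^3 = 2930345991 multiplications
Strassen's algorithm: 7^(log2(2048)) = 7^11 = 1977326743 multiplications
Savings: 2930345991 - 1977326743 = 953019248 multiplications

Standard: 2930345991 multiplications (1431^3). Strassen: 1977326743 multiplications (7^11, after padding to 2048x2048). Strassen reduces 8 recursive multiplications to 7 at each level.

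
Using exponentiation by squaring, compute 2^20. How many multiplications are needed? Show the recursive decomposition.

Computing 2^20 by squaring (build up from 2^1; each line after the first costs one multiplication):

2^1 = 2
2^2 = (2^1)^2 = 2^2 = 4
2^4 = (2^2)^2 = 4^2 = 16
2^5 = 2 * 2^4 = 2 * 16 = 32
2^10 = (2^5)^2 = 32^2 = 1024
2^20 = (2^10)^2 = 1024^2 = 1048576

Result: 1048576
Multiplications needed: 5 (5 lines after 2^1)

2^20 = 1048576. Using exponentiation by squaring, this requires 5 multiplications. The key idea: if the exponent is even, square the half-power; if odd, multiply by the base once.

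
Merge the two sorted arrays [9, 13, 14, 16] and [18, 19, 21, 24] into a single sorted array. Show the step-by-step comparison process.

Merging process:

Compare 9 vs 18: take 9 from left. Merged: [9]
Compare 13 vs 18: take 13 from left. Merged: [9, 13]
Compare 14 vs 18: take 14 from left. Merged: [9, 13, 14]
Compare 16 vs 18: take 16 from left. Merged: [9, 13, 14, 16]
Append remaining from right: [18, 19, 21, 24]. Merged: [9, 13, 14, 16, 18, 19, 21, 24]

Final merged array: [9, 13, 14, 16, 18, 19, 21, 24]
Total comparisons: 4

The merged array is [9, 13, 14, 16, 18, 19, 21, 24], requiring 4 comparisons. The merge step runs in O(n) time where n is the total number of elements.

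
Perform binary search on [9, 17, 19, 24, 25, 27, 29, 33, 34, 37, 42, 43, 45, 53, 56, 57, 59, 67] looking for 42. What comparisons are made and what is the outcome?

Binary search for 42 in [9, 17, 19, 24, 25, 27, 29, 33, 34, 37, 42, 43, 45, 53, 56, 57, 59, 67]:

lo=0, hi=17, mid=8, arr[mid]=34 -> 34 < 42, search right half
lo=9, hi=17, mid=13, arr[mid]=53 -> 53 > 42, search left half
lo=9, hi=12, mid=10, arr[mid]=42 -> Found target at index 10!

Binary search finds 42 at index 10 after 3 comparisons. The search repeatedly halves the search space by comparing with the middle element.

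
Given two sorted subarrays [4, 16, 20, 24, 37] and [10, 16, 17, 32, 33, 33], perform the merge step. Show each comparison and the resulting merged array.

Merging process:

Compare 4 vs 10: take 4 from left. Merged: [4]
Compare 16 vs 10: take 10 from right. Merged: [4, 10]
Compare 16 vs 16: take 16 from left. Merged: [4, 10, 16]
Compare 20 vs 16: take 16 from right. Merged: [4, 10, 16, 16]
Compare 20 vs 17: take 17 from right. Merged: [4, 10, 16, 16, 17]
Compare 20 vs 32: take 20 from left. Merged: [4, 10, 16, 16, 17, 20]
Compare 24 vs 32: take 24 from left. Merged: [4, 10, 16, 16, 17, 20, 24]
Compare 37 vs 32: take 32 from right. Merged: [4, 10, 16, 16, 17, 20, 24, 32]
Compare 37 vs 33: take 33 from right. Merged: [4, 10, 16, 16, 17, 20, 24, 32, 33]
Compare 37 vs 33: take 33 from right. Merged: [4, 10, 16, 16, 17, 20, 24, 32, 33, 33]
Append remaining from left: [37]. Merged: [4, 10, 16, 16, 17, 20, 24, 32, 33, 33, 37]

Final merged array: [4, 10, 16, 16, 17, 20, 24, 32, 33, 33, 37]
Total comparisons: 10

The merged array is [4, 10, 16, 16, 17, 20, 24, 32, 33, 33, 37], requiring 10 comparisons. The merge step runs in O(n) time where n is the total number of elements.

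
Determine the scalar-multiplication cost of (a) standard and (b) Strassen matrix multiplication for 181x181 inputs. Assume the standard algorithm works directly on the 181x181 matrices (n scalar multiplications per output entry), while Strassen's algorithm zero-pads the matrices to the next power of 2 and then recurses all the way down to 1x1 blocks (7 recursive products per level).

Matrix multiplication for 181x181 matrices:

Strassen's algorithm requires power-of-2 dimensions. Pad 181x181 to 256x256 (next power of 2).

Standard algorithm: 181^3 = 5929741 multiplications
Strassen's algorithm: 7^(log2(256)) = 7^8 = 5764801 multiplications
Savings: 5929741 - 5764801 = 164940 multiplications

Standard: 5929741 multiplications (181^3). Strassen: 5764801 multiplications (7^8, after padding to 256x256). Strassen reduces 8 recursive multiplications to 7 at each level.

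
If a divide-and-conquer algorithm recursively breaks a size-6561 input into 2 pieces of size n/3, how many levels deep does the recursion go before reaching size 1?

For divide and conquer with division factor 3:

Problem sizes at each level:
Level 0: 6561
Level 1: 2187
Level 2: 729
Level 3: 243
Level 4: 81
Level 5: 27
Level 6: 9
Level 7: 3
Level 8: 1

The root is level 0 and the size-1 base case is level 8 (the tree spans levels 0 through 8, i.e. 9 levels counting the root), so the depth is the number of divisions: log_3(6561) = 8

The recursion tree depth is log_3(6561) = 8. At each level, the problem size is divided by 3, so it takes 8 divisions to reduce to a base case of size 1. The algorithm makes 2 recursive calls at each level.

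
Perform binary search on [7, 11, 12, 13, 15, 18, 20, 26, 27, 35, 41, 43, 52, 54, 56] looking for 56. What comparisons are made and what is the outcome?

Binary search for 56 in [7, 11, 12, 13, 15, 18, 20, 26, 27, 35, 41, 43, 52, 54, 56]:

lo=0, hi=14, mid=7, arr[mid]=26 -> 26 < 56, search right half
lo=8, hi=14, mid=11, arr[mid]=43 -> 43 < 56, search right half
lo=12, hi=14, mid=13, arr[mid]=54 -> 54 < 56, search right half
lo=14, hi=14, mid=14, arr[mid]=56 -> Found target at index 14!

Binary search finds 56 at index 14 after 4 comparisons. The search repeatedly halves the search space by comparing with the middle element.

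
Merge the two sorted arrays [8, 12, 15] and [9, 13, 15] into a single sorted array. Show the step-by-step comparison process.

Merging process:

Compare 8 vs 9: take 8 from left. Merged: [8]
Compare 12 vs 9: take 9 from right. Merged: [8, 9]
Compare 12 vs 13: take 12 from left. Merged: [8, 9, 12]
Compare 15 vs 13: take 13 from right. Merged: [8, 9, 12, 13]
Compare 15 vs 15: take 15 from left. Merged: [8, 9, 12, 13, 15]
Append remaining from right: [15]. Merged: [8, 9, 12, 13, 15, 15]

Final merged array: [8, 9, 12, 13, 15, 15]
Total comparisons: 5

The merged array is [8, 9, 12, 13, 15, 15], requiring 5 comparisons. The merge step runs in O(n) time where n is the total number of elements.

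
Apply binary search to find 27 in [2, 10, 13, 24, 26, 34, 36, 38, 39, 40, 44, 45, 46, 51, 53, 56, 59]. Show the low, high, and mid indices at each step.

Binary search for 27 in [2, 10, 13, 24, 26, 34, 36, 38, 39, 40, 44, 45, 46, 51, 53, 56, 59]:

lo=0, hi=16, mid=8, arr[mid]=39 -> 39 > 27, search left half
lo=0, hi=7, mid=3, arr[mid]=24 -> 24 < 27, search right half
lo=4, hi=7, mid=5, arr[mid]=34 -> 34 > 27, search left half
lo=4, hi=4, mid=4, arr[mid]=26 -> 26 < 27, search right half
lo=5 > hi=4, target 27 not found

Binary search determines that 27 is not in the array after 4 comparisons. The search space was exhausted without finding the target.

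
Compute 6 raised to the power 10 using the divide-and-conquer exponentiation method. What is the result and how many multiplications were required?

Computing 6^10 by squaring (build up from 6^1; each line after the first costs one multiplication):

6^1 = 6
6^2 = (6^1)^2 = 6^2 = 36
6^4 = (6^2)^2 = 36^2 = 1296
6^5 = 6 * 6^4 = 6 * 1296 = 7776
6^10 = (6^5)^2 = 7776^2 = 60466176

Result: 60466176
Multiplications needed: 4 (4 lines after 6^1)

6^10 = 60466176. Using exponentiation by squaring, this requires 4 multiplications. The key idea: if the exponent is even, square the half-power; if odd, multiply by the base once.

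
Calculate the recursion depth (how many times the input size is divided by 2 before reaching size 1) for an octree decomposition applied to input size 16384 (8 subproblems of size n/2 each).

For divide and conquer with division factor 2:

Problem sizes at each level:
Level 0: 16384
Level 1: 8192
Level 2: 4096
Level 3: 2048
Level 4: 1024
Level 5: 512
Level 6: 256
Level 7: 128
Level 8: 64
Level 9: 32
Level 10: 16
Level 11: 8
Level 12: 4
Level 13: 2
Level 14: 1

The root is level 0 and the size-1 base case is level 14 (the tree spans levels 0 through 14, i.e. 15 levels counting the root), so the depth is the number of divisions: log_2(16384) = 14

The recursion tree depth is log_2(16384) = 14. At each level, the problem size is divided by 2, so it takes 14 divisions to reduce to a base case of size 1. The algorithm makes 8 recursive calls at each level.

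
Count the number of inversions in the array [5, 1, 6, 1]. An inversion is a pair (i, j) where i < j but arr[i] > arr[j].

Finding inversions in [5, 1, 6, 1]:

(0, 1): arr[0]=5 > arr[1]=1
(0, 3): arr[0]=5 > arr[3]=1
(2, 3): arr[2]=6 > arr[3]=1

Total inversions: 3

The array has 3 inversion(s): (0,1), (0,3), (2,3). Each pair (i,j) satisfies i < j and arr[i] > arr[j].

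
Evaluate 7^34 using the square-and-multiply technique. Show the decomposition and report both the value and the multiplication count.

Computing 7^34 by squaring (build up from 7^1; each line after the first costs one multiplication):

7^1 = 7
7^2 = (7^1)^2 = 7^2 = 49
7^4 = (7^2)^2 = 49^2 = 2401
7^8 = (7^4)^2 = 2401^2 = 5764801
7^16 = (7^8)^2 = 5764801^2 = 33232930569601
7^17 = 7 * 7^16 = 7 * 33232930569601 = 232630513987207
7^34 = (7^17)^2 = 232630513987207^2 = 54116956037952111668959660849

Result: 54116956037952111668959660849
Multiplications needed: 6 (6 lines after 7^1)

7^34 = 54116956037952111668959660849. Using exponentiation by squaring, this requires 6 multiplications. The key idea: if the exponent is even, square the half-power; if odd, multiply by the base once.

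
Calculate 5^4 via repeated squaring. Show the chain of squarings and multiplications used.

Computing 5^4 by squaring (build up from 5^1; each line after the first costs one multiplication):

5^1 = 5
5^2 = (5^1)^2 = 5^2 = 25
5^4 = (5^2)^2 = 25^2 = 625

Result: 625
Multiplications needed: 2 (2 lines after 5^1)

5^4 = 625. Using exponentiation by squaring, this requires 2 multiplications. The key idea: if the exponent is even, square the half-power; if odd, multiply by the base once.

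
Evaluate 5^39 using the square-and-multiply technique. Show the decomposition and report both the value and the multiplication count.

Computing 5^39 by squaring (build up from 5^1; each line after the first costs one multiplication):

5^1 = 5
5^2 = (5^1)^2 = 5^2 = 25
5^4 = (5^2)^2 = 25^2 = 625
5^8 = (5^4)^2 = 625^2 = 390625
5^9 = 5 * 5^8 = 5 * 390625 = 1953125
5^18 = (5^9)^2 = 1953125^2 = 3814697265625
5^19 = 5 * 5^18 = 5 * 3814697265625 = 19073486328125
5^38 = (5^19)^2 = 19073486328125^2 = 363797880709171295166015625
5^39 = 5 * 5^38 = 5 * 363797880709171295166015625 = 1818989403545856475830078125

Result: 1818989403545856475830078125
Multiplications needed: 8 (8 lines after 5^1)

5^39 = 1818989403545856475830078125. Using exponentiation by squaring, this requires 8 multiplications. The key idea: if the exponent is even, square the half-power; if odd, multiply by the base once.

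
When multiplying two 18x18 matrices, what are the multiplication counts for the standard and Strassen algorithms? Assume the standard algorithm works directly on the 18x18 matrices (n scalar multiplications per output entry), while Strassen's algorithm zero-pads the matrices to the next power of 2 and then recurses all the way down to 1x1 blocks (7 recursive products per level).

Matrix multiplication for 18x18 matrices:

Strassen's algorithm requires power-of-2 dimensions. Pad 18x18 to 32x32 (next power of 2).

Standard algorithm: 18^3 = 5832 multiplications
Strassen's algorithm: 7^(log2(32)) = 7^5 = 16807 multiplications
Difference: 5832 - 16807 = -10975 (Strassen uses MORE here due to padding overhead — for small or just-over-power-of-2 n, padding can outweigh the per-level savings)

Standard: 5832 multiplications (18^3). Strassen: 16807 multiplications (7^5, after padding to 32x32). Strassen reduces 8 recursive multiplications to 7 at each level.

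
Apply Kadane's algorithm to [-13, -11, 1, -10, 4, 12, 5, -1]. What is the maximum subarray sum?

Using Kadane's algorithm on [-13, -11, 1, -10, 4, 12, 5, -1]:

Scanning through the array:
Position 1 (value -11): max_ending_here = -11, max_so_far = -11
Position 2 (value 1): max_ending_here = 1, max_so_far = 1
Position 3 (value -10): max_ending_here = -9, max_so_far = 1
Position 4 (value 4): max_ending_here = 4, max_so_far = 4
Position 5 (value 12): max_ending_here = 16, max_so_far = 16
Position 6 (value 5): max_ending_here = 21, max_so_far = 21
Position 7 (value -1): max_ending_here = 20, max_so_far = 21

Maximum subarray: [4, 12, 5]
Maximum sum: 21

The maximum subarray is [4, 12, 5] with sum 21. This subarray runs from index 4 to index 6.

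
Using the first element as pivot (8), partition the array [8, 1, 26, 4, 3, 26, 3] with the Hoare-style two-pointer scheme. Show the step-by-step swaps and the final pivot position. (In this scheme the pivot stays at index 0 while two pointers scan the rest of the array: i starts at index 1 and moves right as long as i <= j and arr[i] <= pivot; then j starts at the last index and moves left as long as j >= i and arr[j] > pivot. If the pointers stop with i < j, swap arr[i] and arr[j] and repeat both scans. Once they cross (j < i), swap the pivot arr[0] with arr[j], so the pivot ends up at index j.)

Hoare-style two-pointer partition with pivot = 8:

Initial array: [8, 1, 26, 4, 3, 26, 3]

Pointers start at i = 1, j = 6.
i stops at index 2 (arr[2]=26 > 8), j stops at index 6 (arr[6]=3 <= 8): swap arr[2] and arr[6], array becomes [8, 1, 3, 4, 3, 26, 26]
i ends at 5, j ends at 4: the pointers have crossed (j < i), so scanning stops.

Swap pivot arr[0] with arr[4] to place pivot at position 4: [3, 1, 3, 4, 8, 26, 26]
Pivot position: 4

After partitioning with pivot 8, the array becomes [3, 1, 3, 4, 8, 26, 26]. The pivot is placed at index 4. All elements to the left of the pivot are <= 8, and all elements to the right are > 8.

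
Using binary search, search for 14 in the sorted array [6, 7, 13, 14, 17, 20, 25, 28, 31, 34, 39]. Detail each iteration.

Binary search for 14 in [6, 7, 13, 14, 17, 20, 25, 28, 31, 34, 39]:

lo=0, hi=10, mid=5, arr[mid]=20 -> 20 > 14, search left half
lo=0, hi=4, mid=2, arr[mid]=13 -> 13 < 14, search right half
lo=3, hi=4, mid=3, arr[mid]=14 -> Found target at index 3!

Binary search finds 14 at index 3 after 3 comparisons. The search repeatedly halves the search space by comparing with the middle element.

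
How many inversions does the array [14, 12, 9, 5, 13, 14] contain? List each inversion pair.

Finding inversions in [14, 12, 9, 5, 13, 14]:

(0, 1): arr[0]=14 > arr[1]=12
(0, 2): arr[0]=14 > arr[2]=9
(0, 3): arr[0]=14 > arr[3]=5
(0, 4): arr[0]=14 > arr[4]=13
(1, 2): arr[1]=12 > arr[2]=9
(1, 3): arr[1]=12 > arr[3]=5
(2, 3): arr[2]=9 > arr[3]=5

Total inversions: 7

The array has 7 inversion(s): (0,1), (0,2), (0,3), (0,4), (1,2), (1,3), (2,3). Each pair (i,j) satisfies i < j and arr[i] > arr[j].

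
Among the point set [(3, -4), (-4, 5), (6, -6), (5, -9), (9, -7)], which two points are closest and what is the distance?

Computing all pairwise distances among 5 points:

d((3, -4), (-4, 5)) = 11.4018
d((3, -4), (6, -6)) = 3.6056
d((3, -4), (5, -9)) = 5.3852
d((3, -4), (9, -7)) = 6.7082
d((-4, 5), (6, -6)) = 14.8661
d((-4, 5), (5, -9)) = 16.6433
d((-4, 5), (9, -7)) = 17.6918
d((6, -6), (5, -9)) = 3.1623 <-- minimum
d((6, -6), (9, -7)) = 3.1623 <-- minimum
d((5, -9), (9, -7)) = 4.4721

Minimum distance: 3.1623 (tie among 2 pairs: (6, -6) and (5, -9); (6, -6) and (9, -7))

The minimum Euclidean distance is 3.1623. There is a tie: 2 pairs achieve this minimum — (6, -6) and (5, -9); (6, -6) and (9, -7). Any of these is a valid closest pair. For 5 points, brute-force pairwise comparison is shown above. For large n, the divide-and-conquer algorithm (sort by x, recurse on halves, check the dividing strip) achieves O(n log n).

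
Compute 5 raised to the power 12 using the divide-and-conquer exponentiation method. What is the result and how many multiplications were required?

Computing 5^12 by squaring (build up from 5^1; each line after the first costs one multiplication):

5^1 = 5
5^2 = (5^1)^2 = 5^2 = 25
5^3 = 5 * 5^2 = 5 * 25 = 125
5^6 = (5^3)^2 = 125^2 = 15625
5^12 = (5^6)^2 = 15625^2 = 244140625

Result: 244140625
Multiplications needed: 4 (4 lines after 5^1)

5^12 = 244140625. Using exponentiation by squaring, this requires 4 multiplications. The key idea: if the exponent is even, square the half-power; if odd, multiply by the base once.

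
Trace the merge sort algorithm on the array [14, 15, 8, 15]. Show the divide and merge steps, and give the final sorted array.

Merge sort trace:

Split: [14, 15, 8, 15] -> [14, 15] and [8, 15]
  Split: [14, 15] -> [14] and [15]
  Merge: [14] + [15] -> [14, 15]
  Split: [8, 15] -> [8] and [15]
  Merge: [8] + [15] -> [8, 15]
Merge: [14, 15] + [8, 15] -> [8, 14, 15, 15]

Final sorted array: [8, 14, 15, 15]

The merge sort proceeds by recursively splitting the array and merging sorted halves.
After all merges, the sorted array is [8, 14, 15, 15].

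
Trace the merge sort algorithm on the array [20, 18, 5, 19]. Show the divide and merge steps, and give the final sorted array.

Merge sort trace:

Split: [20, 18, 5, 19] -> [20, 18] and [5, 19]
  Split: [20, 18] -> [20] and [18]
  Merge: [20] + [18] -> [18, 20]
  Split: [5, 19] -> [5] and [19]
  Merge: [5] + [19] -> [5, 19]
Merge: [18, 20] + [5, 19] -> [5, 18, 19, 20]

Final sorted array: [5, 18, 19, 20]

The merge sort proceeds by recursively splitting the array and merging sorted halves.
After all merges, the sorted array is [5, 18, 19, 20].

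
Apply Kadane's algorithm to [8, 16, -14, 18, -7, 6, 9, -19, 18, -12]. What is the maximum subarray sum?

Using Kadane's algorithm on [8, 16, -14, 18, -7, 6, 9, -19, 18, -12]:

Scanning through the array:
Position 1 (value 16): max_ending_here = 24, max_so_far = 24
Position 2 (value -14): max_ending_here = 10, max_so_far = 24
Position 3 (value 18): max_ending_here = 28, max_so_far = 28
Position 4 (value -7): max_ending_here = 21, max_so_far = 28
Position 5 (value 6): max_ending_here = 27, max_so_far = 28
Position 6 (value 9): max_ending_here = 36, max_so_far = 36
Position 7 (value -19): max_ending_here = 17, max_so_far = 36
Position 8 (value 18): max_ending_here = 35, max_so_far = 36
Position 9 (value -12): max_ending_here = 23, max_so_far = 36

Maximum subarray: [8, 16, -14, 18, -7, 6, 9]
Maximum sum: 36

The maximum subarray is [8, 16, -14, 18, -7, 6, 9] with sum 36. This subarray runs from index 0 to index 6.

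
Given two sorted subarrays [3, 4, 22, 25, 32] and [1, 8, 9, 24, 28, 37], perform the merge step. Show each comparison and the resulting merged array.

Merging process:

Compare 3 vs 1: take 1 from right. Merged: [1]
Compare 3 vs 8: take 3 from left. Merged: [1, 3]
Compare 4 vs 8: take 4 from left. Merged: [1, 3, 4]
Compare 22 vs 8: take 8 from right. Merged: [1, 3, 4, 8]
Compare 22 vs 9: take 9 from right. Merged: [1, 3, 4, 8, 9]
Compare 22 vs 24: take 22 from left. Merged: [1, 3, 4, 8, 9, 22]
Compare 25 vs 24: take 24 from right. Merged: [1, 3, 4, 8, 9, 22, 24]
Compare 25 vs 28: take 25 from left. Merged: [1, 3, 4, 8, 9, 22, 24, 25]
Compare 32 vs 28: take 28 from right. Merged: [1, 3, 4, 8, 9, 22, 24, 25, 28]
Compare 32 vs 37: take 32 from left. Merged: [1, 3, 4, 8, 9, 22, 24, 25, 28, 32]
Append remaining from right: [37]. Merged: [1, 3, 4, 8, 9, 22, 24, 25, 28, 32, 37]

Final merged array: [1, 3, 4, 8, 9, 22, 24, 25, 28, 32, 37]
Total comparisons: 10

The merged array is [1, 3, 4, 8, 9, 22, 24, 25, 28, 32, 37], requiring 10 comparisons. The merge step runs in O(n) time where n is the total number of elements.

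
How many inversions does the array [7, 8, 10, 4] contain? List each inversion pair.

Finding inversions in [7, 8, 10, 4]:

(0, 3): arr[0]=7 > arr[3]=4
(1, 3): arr[1]=8 > arr[3]=4
(2, 3): arr[2]=10 > arr[3]=4

Total inversions: 3

The array has 3 inversion(s): (0,3), (1,3), (2,3). Each pair (i,j) satisfies i < j and arr[i] > arr[j].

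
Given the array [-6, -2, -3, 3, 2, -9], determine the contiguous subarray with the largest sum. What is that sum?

Using Kadane's algorithm on [-6, -2, -3, 3, 2, -9]:

Scanning through the array:
Position 1 (value -2): max_ending_here = -2, max_so_far = -2
Position 2 (value -3): max_ending_here = -3, max_so_far = -2
Position 3 (value 3): max_ending_here = 3, max_so_far = 3
Position 4 (value 2): max_ending_here = 5, max_so_far = 5
Position 5 (value -9): max_ending_here = -4, max_so_far = 5

Maximum subarray: [3, 2]
Maximum sum: 5

The maximum subarray is [3, 2] with sum 5. This subarray runs from index 3 to index 4.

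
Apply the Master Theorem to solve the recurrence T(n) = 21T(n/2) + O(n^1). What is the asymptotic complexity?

Master Theorem for T(n) = 21T(n/2) + O(n^1):

a = 21, b = 2, c = 1
log_b(a) = log_2(21) = 4.3923

Case 1: c = 1 < log_2(21) = 4.3923
T(n) = O(n^(log_2 21))

For T(n) = 21T(n/2) + O(n^1): log_2(21) = 4.3923. This is Case 1 of the Master Theorem (c < log_b(a), work dominated by leaves), giving O(n^(log_2 21)).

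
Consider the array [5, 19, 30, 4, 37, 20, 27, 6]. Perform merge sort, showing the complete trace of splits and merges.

Merge sort trace:

Split: [5, 19, 30, 4, 37, 20, 27, 6] -> [5, 19, 30, 4] and [37, 20, 27, 6]
  Split: [5, 19, 30, 4] -> [5, 19] and [30, 4]
    Split: [5, 19] -> [5] and [19]
    Merge: [5] + [19] -> [5, 19]
    Split: [30, 4] -> [30] and [4]
    Merge: [30] + [4] -> [4, 30]
  Merge: [5, 19] + [4, 30] -> [4, 5, 19, 30]
  Split: [37, 20, 27, 6] -> [37, 20] and [27, 6]
    Split: [37, 20] -> [37] and [20]
    Merge: [37] + [20] -> [20, 37]
    Split: [27, 6] -> [27] and [6]
    Merge: [27] + [6] -> [6, 27]
  Merge: [20, 37] + [6, 27] -> [6, 20, 27, 37]
Merge: [4, 5, 19, 30] + [6, 20, 27, 37] -> [4, 5, 6, 19, 20, 27, 30, 37]

Final sorted array: [4, 5, 6, 19, 20, 27, 30, 37]

The merge sort proceeds by recursively splitting the array and merging sorted halves.
After all merges, the sorted array is [4, 5, 6, 19, 20, 27, 30, 37].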